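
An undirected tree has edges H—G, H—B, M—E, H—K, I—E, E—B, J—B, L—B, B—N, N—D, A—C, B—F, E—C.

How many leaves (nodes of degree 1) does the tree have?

9

Degree-1 nodes: A, D, F, G, I, J, K, L, M — 9 of them.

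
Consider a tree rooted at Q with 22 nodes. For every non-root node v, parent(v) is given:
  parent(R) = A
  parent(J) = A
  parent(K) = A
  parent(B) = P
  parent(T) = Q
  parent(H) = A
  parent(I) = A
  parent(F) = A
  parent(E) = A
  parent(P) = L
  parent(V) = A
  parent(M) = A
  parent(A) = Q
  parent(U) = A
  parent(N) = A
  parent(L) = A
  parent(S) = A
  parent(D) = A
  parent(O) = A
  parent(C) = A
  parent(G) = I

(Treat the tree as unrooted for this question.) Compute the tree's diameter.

5

BFS from B reaches T last, at distance 5; BFS from T confirms no node is farther.
Path: B – P – L – A – Q – T.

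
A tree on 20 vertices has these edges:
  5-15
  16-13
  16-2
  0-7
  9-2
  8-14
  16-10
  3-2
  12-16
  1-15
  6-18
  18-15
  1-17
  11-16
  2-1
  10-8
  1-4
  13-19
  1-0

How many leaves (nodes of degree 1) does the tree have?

The leaves are 3, 4, 5, 6, 7, 9, 11, 12, 14, 17, 19.
That is 11 leaves.

11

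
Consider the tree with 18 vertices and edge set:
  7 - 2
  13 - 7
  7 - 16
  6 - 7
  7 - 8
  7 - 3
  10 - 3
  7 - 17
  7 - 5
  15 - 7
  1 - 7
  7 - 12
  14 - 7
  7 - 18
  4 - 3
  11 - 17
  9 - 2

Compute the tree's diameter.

Starting from 9, a farthest node is 11 at distance 4.
One longest path: 9-2-7-17-11.
So the diameter is 4.

4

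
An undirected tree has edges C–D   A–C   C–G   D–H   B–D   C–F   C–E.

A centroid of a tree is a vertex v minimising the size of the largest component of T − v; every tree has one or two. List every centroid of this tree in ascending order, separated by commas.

C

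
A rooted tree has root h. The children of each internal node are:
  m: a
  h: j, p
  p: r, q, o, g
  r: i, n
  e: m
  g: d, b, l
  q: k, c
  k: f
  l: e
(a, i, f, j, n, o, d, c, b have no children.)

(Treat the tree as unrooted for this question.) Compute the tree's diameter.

8

BFS from a reaches f last, at distance 8; BFS from f confirms no node is farther.
Path: a – m – e – l – g – p – q – k – f.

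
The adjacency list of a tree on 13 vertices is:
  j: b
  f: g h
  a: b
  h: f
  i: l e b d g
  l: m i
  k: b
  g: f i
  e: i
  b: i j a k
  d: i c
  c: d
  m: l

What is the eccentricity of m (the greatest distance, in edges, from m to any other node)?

A farthest node from m is h.
The path m–l–i–g–f–h has 5 edges.

5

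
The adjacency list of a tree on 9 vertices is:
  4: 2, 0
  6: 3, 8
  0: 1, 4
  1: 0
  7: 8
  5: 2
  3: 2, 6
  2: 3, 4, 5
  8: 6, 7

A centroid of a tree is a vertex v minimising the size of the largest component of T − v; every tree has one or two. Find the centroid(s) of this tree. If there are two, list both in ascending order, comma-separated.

Removing 2 splits the tree into components of sizes 4, 3, 1; the largest is 4 ≤ ⌊9/2⌋ = 4.
Every other node leaves some component of size > 4, so the centroid is unique.

2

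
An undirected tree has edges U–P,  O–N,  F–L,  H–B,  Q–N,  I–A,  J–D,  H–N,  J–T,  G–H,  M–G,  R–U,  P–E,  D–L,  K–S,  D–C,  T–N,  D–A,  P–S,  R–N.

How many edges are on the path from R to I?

6

The path is R – N – T – J – D – A – I, which has 6 edges.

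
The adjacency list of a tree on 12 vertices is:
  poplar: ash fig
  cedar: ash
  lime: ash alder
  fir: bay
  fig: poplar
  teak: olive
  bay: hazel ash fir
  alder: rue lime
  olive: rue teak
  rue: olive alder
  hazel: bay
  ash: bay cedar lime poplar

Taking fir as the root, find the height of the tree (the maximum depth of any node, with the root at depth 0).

A deepest node is teak, reached by fir–bay–ash–lime–alder–rue–olive–teak.
That path has 7 edges, so the height is 7.

7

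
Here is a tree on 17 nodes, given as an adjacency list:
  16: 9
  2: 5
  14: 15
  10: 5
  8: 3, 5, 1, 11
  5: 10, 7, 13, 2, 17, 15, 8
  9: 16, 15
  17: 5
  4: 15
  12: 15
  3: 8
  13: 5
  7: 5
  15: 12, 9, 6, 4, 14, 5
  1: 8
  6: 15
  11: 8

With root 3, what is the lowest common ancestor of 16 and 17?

Ancestors of 16 (toward the root): 16, 9, 15, 5, 8, 3.
Ancestors of 17: 17, 5, 8, 3.
The deepest node appearing in both lists is 5.

5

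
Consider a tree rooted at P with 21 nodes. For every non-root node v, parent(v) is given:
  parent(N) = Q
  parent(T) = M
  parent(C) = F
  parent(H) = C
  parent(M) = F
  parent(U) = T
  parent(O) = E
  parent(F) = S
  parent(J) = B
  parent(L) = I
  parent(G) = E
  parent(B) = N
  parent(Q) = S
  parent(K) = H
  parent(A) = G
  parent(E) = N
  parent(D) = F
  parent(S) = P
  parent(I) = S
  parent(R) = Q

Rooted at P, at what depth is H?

4

P → S → F → C → H — 4 edges.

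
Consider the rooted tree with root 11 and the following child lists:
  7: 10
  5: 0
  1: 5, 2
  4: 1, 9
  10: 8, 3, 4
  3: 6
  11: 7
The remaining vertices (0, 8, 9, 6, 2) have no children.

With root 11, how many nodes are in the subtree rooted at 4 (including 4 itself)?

4's subtree: {4, 9, 1, 2, 5, 0}, size 6.

6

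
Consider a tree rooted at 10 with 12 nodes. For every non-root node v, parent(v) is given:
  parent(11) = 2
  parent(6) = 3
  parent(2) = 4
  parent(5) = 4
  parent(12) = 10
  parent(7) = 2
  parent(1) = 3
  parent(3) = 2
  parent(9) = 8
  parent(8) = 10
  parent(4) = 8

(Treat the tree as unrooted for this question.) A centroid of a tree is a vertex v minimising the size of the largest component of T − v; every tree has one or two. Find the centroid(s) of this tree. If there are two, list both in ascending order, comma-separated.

Delete 4: the remaining components have sizes 6, 4, 1. Max 6 ≤ 6, so 4 is a centroid.
2 is adjacent to 4 and is also a centroid (the largest component after removing it is likewise 6).

2, 4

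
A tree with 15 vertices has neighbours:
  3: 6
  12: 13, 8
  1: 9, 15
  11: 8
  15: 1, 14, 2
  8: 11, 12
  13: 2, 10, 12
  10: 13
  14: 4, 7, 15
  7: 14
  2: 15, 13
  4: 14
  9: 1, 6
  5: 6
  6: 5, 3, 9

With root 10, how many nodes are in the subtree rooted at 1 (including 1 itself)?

5

Descendants of 1 (including itself): 1, 9, 6, 3, 5. That's 5.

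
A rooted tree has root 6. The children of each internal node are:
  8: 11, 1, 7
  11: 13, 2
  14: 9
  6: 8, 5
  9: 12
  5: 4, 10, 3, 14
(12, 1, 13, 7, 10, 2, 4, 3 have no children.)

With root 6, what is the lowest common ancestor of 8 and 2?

8's ancestor chain is 8, 6 and 2's is 2, 11, 8, 6; they first meet at 8.

8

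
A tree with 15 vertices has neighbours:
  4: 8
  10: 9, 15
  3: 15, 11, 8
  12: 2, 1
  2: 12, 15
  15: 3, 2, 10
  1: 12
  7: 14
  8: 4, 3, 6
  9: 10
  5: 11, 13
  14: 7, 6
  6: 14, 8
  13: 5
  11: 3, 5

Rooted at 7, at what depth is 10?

Climbing from 10 to the root: 10–15–3–8–6–14–7. That's 6 steps.

6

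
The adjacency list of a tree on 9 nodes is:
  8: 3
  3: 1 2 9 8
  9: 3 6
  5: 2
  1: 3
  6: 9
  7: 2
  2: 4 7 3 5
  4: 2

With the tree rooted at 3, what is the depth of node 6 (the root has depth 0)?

2

Path from 3 to 6: 3 → 9 → 6, which has 2 edges.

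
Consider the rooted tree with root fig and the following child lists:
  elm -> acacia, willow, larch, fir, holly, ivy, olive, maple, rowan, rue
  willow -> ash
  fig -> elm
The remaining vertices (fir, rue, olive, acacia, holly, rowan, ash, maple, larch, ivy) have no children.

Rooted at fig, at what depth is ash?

3

Climbing from ash to the root: ash → willow → elm → fig. That's 3 steps.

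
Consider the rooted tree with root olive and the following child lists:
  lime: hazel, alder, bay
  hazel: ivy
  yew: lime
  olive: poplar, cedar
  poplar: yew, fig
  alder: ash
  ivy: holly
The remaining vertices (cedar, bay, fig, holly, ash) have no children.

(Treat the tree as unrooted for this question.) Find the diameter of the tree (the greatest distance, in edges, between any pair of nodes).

A longest path is cedar – olive – poplar – yew – lime – hazel – ivy – holly, with 7 edges.

7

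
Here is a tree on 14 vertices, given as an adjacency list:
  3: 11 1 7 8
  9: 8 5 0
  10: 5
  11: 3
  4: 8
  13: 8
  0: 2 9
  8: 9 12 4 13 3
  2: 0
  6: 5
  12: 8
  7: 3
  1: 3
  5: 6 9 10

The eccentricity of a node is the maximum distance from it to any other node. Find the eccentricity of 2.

Distances from 2 peak at 5, attained at 7 (1, 11 also at distance 5).
2 – 0 – 9 – 8 – 3 – 7

5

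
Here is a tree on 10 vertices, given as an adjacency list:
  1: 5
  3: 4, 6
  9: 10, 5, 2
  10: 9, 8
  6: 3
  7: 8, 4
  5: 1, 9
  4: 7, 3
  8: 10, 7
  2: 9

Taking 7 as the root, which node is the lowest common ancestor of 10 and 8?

Path 10→root: 10 8 7; path 8→root: 8 7.
First common node: 8.

8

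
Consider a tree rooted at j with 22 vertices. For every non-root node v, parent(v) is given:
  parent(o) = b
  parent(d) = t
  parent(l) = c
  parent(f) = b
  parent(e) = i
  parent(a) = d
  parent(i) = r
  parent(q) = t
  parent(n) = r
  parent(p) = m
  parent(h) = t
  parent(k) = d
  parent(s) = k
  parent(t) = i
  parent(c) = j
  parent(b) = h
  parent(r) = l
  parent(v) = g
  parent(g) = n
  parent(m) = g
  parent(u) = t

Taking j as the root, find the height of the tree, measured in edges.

s sits deepest: j – c – l – r – i – t – d – k – s — 8 edges from the root.

8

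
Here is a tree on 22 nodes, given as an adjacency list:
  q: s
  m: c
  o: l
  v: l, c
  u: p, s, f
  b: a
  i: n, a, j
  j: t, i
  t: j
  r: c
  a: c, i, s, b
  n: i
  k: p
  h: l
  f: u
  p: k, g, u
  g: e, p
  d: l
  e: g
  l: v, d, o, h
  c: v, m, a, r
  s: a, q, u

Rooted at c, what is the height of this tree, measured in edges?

6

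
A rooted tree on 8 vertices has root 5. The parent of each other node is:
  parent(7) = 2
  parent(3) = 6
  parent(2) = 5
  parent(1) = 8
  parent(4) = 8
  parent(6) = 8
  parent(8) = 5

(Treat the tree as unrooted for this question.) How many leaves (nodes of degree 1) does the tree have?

Degree-1 nodes: 1, 3, 4, 7 — 4 of them.

4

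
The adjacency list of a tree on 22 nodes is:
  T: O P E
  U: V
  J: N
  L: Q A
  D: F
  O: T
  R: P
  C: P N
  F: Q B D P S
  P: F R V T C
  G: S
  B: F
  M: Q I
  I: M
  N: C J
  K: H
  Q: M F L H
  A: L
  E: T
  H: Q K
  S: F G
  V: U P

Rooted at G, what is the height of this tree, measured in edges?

The longest root-to-leaf path is G–S–F–P–C–N–J (6 edges).

6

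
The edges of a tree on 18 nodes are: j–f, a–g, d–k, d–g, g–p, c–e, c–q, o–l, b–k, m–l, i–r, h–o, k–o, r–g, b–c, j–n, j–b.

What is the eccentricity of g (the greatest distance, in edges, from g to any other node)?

5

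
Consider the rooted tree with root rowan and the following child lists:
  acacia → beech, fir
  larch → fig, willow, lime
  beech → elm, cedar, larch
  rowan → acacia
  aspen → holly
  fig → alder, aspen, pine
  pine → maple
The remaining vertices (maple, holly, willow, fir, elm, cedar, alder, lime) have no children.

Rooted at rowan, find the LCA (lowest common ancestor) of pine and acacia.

acacia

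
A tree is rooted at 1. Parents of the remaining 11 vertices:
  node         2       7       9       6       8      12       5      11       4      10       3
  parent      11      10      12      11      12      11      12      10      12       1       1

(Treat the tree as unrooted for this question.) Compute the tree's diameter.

BFS from 3 reaches 4 last, at distance 5; BFS from 4 confirms no node is farther.
Path: 3–1–10–11–12–4.

5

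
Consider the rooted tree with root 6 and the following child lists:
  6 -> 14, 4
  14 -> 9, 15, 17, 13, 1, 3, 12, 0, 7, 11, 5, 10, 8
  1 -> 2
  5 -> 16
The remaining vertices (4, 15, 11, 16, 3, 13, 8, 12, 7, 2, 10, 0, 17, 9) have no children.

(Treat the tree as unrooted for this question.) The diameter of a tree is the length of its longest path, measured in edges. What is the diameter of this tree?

Starting from 4, a farthest node is 2 at distance 4.
One longest path: 4 - 6 - 14 - 1 - 2.
So the diameter is 4.

4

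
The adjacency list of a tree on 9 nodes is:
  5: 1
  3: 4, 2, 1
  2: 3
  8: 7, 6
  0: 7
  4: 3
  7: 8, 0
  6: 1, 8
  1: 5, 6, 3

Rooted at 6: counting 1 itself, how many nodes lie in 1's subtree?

5

The subtree rooted at 1 contains: 1, 3, 5, 2, 4 — 5 nodes.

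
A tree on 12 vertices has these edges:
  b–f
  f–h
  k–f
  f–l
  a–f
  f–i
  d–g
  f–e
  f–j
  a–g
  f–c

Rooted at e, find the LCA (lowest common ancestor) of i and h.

i's ancestor chain is i, f, e and h's is h, f, e; they first meet at f.

f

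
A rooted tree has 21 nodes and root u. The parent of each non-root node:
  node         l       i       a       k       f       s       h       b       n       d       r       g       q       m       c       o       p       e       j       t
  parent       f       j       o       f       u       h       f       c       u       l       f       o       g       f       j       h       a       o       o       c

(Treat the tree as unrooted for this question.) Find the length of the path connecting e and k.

4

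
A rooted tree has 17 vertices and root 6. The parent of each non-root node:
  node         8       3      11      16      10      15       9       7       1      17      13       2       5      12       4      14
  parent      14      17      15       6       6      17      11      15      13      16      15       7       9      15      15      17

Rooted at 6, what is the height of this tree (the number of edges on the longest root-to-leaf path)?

6

A deepest node is 5, reached by 6 – 16 – 17 – 15 – 11 – 9 – 5.
That path has 6 edges, so the height is 6.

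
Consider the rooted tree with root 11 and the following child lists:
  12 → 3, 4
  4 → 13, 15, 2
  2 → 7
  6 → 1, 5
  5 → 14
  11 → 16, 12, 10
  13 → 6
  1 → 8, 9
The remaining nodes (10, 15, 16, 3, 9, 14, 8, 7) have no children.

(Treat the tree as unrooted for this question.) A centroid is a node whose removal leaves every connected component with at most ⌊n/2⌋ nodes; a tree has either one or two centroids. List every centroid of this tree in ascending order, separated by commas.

4

Delete 4: the remaining components have sizes 7, 5, 2, 1. Max 7 ≤ 8, so 4 is a centroid.
Every other node leaves some component of size > 8, so the centroid is unique.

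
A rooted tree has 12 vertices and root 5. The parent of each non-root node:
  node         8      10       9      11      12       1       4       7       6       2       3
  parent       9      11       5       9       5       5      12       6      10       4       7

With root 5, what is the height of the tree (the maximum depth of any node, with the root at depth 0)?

The longest root-to-leaf path is 5 → 9 → 11 → 10 → 6 → 7 → 3 (6 edges).

6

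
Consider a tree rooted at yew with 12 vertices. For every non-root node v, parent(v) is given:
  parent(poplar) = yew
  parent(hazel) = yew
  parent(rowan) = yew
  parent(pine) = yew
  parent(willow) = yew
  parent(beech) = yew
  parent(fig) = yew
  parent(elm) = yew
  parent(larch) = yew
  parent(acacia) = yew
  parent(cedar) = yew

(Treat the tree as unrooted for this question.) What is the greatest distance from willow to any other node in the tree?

2

A farthest node from willow is fig (beech, pine, rowan, elm, poplar, hazel, larch, cedar, acacia also at distance 2).
The path willow–yew–fig has 2 edges.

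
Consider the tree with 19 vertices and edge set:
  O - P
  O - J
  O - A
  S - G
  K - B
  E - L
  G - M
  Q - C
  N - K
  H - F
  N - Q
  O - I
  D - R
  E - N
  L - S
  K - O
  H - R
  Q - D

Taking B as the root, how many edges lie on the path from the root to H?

Climbing from H to the root: H – R – D – Q – N – K – B. That's 6 steps.

6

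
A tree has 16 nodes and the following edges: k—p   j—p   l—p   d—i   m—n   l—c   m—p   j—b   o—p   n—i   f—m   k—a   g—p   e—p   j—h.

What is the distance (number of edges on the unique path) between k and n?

3

k – p – m – n: 3 edges.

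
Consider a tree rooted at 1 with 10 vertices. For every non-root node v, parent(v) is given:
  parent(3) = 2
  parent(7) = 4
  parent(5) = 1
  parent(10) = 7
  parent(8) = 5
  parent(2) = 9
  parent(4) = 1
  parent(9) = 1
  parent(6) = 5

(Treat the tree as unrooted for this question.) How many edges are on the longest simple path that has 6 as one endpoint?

5

A farthest node from 6 is 10 (3 also at distance 5).
The path 6–5–1–4–7–10 has 5 edges.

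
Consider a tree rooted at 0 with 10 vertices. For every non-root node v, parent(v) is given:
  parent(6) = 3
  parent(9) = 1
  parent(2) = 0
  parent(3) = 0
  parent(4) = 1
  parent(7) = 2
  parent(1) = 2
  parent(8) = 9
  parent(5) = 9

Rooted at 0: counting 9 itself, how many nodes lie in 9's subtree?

3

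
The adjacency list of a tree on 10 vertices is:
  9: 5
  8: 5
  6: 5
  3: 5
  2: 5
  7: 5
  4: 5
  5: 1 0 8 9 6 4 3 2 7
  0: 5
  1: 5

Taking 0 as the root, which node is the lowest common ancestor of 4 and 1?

Path 4→root: 4 5 0; path 1→root: 1 5 0.
First common node: 5.

5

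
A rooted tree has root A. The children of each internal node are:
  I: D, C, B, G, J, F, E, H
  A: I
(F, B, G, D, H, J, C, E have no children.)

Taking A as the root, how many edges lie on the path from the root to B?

A → I → B — 2 edges.

2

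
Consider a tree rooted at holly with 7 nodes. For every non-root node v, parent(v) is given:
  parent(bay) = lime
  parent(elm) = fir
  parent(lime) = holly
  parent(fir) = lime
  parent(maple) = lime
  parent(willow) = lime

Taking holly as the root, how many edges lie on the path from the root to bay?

Path from holly to bay: holly → lime → bay, which has 2 edges.

2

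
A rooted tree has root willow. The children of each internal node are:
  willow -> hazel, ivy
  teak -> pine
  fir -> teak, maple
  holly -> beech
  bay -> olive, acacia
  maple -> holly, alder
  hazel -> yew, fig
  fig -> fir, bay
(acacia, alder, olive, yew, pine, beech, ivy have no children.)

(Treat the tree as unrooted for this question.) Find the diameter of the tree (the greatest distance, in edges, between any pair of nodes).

A longest path is ivy–willow–hazel–fig–fir–maple–holly–beech, with 7 edges.

7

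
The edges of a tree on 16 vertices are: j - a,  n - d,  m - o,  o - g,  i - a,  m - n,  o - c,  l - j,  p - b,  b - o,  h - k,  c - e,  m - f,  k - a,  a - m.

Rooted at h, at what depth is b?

5

Path from h to b: h–k–a–m–o–b, which has 5 edges.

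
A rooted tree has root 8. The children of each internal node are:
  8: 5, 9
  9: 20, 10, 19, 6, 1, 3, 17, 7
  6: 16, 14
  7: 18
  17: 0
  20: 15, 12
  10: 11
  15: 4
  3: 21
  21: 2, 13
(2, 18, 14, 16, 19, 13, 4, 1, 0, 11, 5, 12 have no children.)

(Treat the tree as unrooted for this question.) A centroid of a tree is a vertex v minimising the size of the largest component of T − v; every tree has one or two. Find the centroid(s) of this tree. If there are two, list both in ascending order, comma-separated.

9

Delete 9: the remaining components have sizes 4, 4, 3, 2, 2, 2, 2, 1, 1. Max 4 ≤ 11, so 9 is a centroid.
No neighbour of 9 does as well, so 9 is the unique centroid.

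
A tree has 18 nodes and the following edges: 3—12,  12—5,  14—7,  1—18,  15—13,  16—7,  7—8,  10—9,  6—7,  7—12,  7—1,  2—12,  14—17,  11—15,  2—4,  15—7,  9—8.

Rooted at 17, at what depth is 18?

4

Climbing from 18 to the root: 18 – 1 – 7 – 14 – 17. That's 4 steps.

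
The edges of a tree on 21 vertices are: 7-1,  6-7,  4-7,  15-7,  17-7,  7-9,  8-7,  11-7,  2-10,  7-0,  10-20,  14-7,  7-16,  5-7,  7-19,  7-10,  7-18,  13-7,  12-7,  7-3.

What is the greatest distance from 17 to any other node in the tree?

3

A farthest node from 17 is 2 (20 also at distance 3).
The path 17–7–10–2 has 3 edges.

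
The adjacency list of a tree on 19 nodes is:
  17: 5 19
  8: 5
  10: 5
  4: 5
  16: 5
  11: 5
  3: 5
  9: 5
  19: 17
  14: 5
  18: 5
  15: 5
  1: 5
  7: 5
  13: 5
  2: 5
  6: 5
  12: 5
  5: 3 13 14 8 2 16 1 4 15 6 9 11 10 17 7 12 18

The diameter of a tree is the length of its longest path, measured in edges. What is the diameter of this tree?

3

BFS from 19 reaches 18 last, at distance 3; BFS from 18 confirms no node is farther.
Path: 19 – 17 – 5 – 18.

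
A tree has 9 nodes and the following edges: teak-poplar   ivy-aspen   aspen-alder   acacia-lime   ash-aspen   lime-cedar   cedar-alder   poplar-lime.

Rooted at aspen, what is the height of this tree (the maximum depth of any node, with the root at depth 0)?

5

The longest root-to-leaf path is aspen → alder → cedar → lime → poplar → teak (5 edges).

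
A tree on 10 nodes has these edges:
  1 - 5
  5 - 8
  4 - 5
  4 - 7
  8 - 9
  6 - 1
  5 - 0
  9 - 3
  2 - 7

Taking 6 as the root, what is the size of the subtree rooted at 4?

3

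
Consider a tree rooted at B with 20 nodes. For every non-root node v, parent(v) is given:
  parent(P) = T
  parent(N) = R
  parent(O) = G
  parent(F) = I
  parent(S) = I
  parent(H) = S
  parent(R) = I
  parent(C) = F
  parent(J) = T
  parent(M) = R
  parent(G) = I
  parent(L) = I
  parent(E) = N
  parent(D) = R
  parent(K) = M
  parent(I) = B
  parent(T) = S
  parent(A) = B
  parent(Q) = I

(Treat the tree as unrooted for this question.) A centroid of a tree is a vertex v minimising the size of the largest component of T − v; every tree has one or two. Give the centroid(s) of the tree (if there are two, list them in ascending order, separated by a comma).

I

If I is removed the pieces have sizes 6, 5, 2, 2, 2, 1, 1, all ≤ ⌊20/2⌋ = 10.
No neighbour of I does as well, so I is the unique centroid.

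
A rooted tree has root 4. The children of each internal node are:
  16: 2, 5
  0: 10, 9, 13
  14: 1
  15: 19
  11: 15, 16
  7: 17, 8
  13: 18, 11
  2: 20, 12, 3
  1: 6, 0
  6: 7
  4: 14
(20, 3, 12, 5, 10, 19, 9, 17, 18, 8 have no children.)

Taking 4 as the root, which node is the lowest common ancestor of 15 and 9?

Ancestors of 15 (toward the root): 15, 11, 13, 0, 1, 14, 4.
Ancestors of 9: 9, 0, 1, 14, 4.
The deepest node appearing in both lists is 0.

0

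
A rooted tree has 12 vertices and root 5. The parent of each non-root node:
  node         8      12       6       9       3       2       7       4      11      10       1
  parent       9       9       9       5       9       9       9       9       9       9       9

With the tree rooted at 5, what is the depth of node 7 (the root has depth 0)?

2

5–9–7 — 2 edges.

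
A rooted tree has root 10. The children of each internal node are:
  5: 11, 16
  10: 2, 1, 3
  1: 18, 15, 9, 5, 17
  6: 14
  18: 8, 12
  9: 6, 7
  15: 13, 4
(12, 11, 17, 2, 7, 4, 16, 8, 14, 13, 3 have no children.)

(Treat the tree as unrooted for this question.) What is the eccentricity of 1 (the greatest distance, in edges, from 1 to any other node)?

A farthest node from 1 is 14.
The path 1-9-6-14 has 3 edges.

3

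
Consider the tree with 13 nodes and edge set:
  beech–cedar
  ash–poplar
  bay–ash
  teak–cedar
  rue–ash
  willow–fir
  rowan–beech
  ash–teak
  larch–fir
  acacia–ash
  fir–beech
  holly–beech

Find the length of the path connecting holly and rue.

holly – beech – cedar – teak – ash – rue: 5 edges.

5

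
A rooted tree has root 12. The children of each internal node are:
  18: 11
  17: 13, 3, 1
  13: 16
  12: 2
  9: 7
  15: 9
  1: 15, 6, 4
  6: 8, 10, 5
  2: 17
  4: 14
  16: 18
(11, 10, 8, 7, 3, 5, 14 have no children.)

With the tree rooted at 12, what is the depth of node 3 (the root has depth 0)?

Path from 12 to 3: 12 – 2 – 17 – 3, which has 3 edges.

3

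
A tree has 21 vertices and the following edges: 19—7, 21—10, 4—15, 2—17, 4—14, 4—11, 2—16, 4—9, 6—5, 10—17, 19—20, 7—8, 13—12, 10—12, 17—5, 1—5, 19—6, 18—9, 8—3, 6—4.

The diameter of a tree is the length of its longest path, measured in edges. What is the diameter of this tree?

Starting from 13, a farthest node is 3 at distance 9.
One longest path: 13 – 12 – 10 – 17 – 5 – 6 – 19 – 7 – 8 – 3.
So the diameter is 9.

9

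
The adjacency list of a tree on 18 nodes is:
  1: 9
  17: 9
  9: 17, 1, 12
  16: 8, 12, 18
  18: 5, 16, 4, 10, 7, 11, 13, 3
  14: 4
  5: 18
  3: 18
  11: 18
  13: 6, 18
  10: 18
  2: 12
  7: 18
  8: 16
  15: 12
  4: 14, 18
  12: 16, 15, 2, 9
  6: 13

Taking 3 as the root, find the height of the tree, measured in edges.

5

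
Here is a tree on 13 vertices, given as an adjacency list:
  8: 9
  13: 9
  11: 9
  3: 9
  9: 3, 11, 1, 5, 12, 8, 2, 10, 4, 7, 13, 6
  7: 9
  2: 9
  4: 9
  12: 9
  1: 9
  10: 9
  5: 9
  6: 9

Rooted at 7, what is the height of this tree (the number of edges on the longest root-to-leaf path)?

2

A deepest node is 12, reached by 7–9–12.
That path has 2 edges, so the height is 2.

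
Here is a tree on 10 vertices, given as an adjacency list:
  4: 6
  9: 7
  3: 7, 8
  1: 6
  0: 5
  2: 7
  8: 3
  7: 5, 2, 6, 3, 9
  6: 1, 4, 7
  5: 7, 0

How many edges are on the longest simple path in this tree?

4

A longest path is 8 - 3 - 7 - 5 - 0, with 4 edges.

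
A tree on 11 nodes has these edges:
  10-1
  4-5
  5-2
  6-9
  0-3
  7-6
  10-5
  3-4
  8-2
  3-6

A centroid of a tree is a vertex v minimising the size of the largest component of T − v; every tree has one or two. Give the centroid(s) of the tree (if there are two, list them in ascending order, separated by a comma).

4

Delete 4: the remaining components have sizes 5, 5. Max 5 ≤ 5, so 4 is a centroid.
Every other node leaves some component of size > 5, so the centroid is unique.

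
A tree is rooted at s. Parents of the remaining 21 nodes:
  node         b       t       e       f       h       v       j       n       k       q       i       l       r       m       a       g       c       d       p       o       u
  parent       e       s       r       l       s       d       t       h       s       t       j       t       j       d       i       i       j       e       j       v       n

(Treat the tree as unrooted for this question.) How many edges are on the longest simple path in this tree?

A longest path is u-n-h-s-t-j-r-e-d-v-o, with 10 edges.

10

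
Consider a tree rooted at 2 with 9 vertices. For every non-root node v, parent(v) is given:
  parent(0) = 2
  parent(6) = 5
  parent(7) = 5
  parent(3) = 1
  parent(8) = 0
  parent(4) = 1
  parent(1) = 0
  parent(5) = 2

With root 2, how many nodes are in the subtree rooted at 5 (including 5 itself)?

Descendants of 5 (including itself): 5, 6, 7. That's 3.

3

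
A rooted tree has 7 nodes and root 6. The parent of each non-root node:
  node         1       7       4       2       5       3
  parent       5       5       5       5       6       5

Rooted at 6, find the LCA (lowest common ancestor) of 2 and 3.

2's ancestor chain is 2, 5, 6 and 3's is 3, 5, 6; they first meet at 5.

5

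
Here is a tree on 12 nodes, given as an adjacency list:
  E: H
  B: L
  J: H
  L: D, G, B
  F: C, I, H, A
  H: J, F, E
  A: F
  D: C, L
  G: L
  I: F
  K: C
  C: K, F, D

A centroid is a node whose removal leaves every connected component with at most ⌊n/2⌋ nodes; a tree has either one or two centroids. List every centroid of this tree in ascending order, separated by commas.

If C is removed the pieces have sizes 6, 4, 1, all ≤ ⌊12/2⌋ = 6.
Its neighbour F also leaves a largest component of size 6, so both are centroids.

C, F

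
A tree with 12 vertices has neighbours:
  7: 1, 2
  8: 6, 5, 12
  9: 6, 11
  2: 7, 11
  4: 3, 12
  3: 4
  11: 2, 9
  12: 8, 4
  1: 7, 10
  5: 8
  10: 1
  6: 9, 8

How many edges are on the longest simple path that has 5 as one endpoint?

8

The node farthest from 5 is 10, via 5 – 8 – 6 – 9 – 11 – 2 – 7 – 1 – 10 — 8 edges.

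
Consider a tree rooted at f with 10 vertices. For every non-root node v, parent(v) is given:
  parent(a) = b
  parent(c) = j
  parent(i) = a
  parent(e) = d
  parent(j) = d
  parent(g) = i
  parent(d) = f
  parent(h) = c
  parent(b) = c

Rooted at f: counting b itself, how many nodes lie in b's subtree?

Descendants of b (including itself): b, a, i, g. That's 4.

4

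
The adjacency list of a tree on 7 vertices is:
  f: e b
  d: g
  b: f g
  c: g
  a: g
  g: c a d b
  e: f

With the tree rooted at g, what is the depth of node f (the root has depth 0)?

Climbing from f to the root: f–b–g. That's 2 steps.

2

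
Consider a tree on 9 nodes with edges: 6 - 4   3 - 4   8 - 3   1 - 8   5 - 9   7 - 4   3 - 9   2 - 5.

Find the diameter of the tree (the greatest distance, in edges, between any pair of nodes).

A longest path is 2 – 5 – 9 – 3 – 8 – 1, with 5 edges.

5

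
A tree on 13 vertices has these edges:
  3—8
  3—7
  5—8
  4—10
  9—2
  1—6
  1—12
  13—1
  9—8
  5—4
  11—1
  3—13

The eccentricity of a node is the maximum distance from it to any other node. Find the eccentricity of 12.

7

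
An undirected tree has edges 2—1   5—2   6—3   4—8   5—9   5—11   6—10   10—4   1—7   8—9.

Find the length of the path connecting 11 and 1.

The path is 11 - 5 - 2 - 1, which has 3 edges.

3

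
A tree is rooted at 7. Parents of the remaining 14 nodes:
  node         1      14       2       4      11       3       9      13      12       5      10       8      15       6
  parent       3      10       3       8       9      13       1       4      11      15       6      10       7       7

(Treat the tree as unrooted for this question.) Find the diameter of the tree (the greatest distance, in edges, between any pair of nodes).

A longest path is 12-11-9-1-3-13-4-8-10-6-7-15-5, with 12 edges.

12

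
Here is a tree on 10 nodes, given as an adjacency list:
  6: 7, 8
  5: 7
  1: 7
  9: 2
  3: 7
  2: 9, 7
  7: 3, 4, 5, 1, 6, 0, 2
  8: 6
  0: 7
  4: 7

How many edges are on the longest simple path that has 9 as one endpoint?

A farthest node from 9 is 8.
The path 9-2-7-6-8 has 4 edges.

4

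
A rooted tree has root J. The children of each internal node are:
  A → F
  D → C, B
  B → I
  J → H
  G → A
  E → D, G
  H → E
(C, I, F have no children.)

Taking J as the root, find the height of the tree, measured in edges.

5

A deepest node is I, reached by J → H → E → D → B → I.
That path has 5 edges, so the height is 5.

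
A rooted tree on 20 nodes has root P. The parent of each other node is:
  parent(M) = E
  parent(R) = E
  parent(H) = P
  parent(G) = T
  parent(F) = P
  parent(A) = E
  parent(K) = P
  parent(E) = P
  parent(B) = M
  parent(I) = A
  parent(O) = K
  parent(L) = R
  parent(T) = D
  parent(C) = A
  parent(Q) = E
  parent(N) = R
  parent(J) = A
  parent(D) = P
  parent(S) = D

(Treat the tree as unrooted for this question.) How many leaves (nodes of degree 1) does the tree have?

12

Exactly 12 nodes have a single neighbour: B, C, F, G, H, I, J, L, N, O, Q, S.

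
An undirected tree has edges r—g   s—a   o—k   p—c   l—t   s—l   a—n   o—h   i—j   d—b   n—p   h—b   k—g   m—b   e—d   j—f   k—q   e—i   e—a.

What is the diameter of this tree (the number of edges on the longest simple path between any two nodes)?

11

BFS from r reaches t last, at distance 11; BFS from t confirms no node is farther.
Path: r–g–k–o–h–b–d–e–a–s–l–t.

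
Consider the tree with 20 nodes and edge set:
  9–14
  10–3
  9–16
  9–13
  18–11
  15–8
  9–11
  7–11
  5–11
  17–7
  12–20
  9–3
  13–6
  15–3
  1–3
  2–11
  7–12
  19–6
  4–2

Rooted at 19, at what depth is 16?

4

Climbing from 16 to the root: 16 → 9 → 13 → 6 → 19. That's 4 steps.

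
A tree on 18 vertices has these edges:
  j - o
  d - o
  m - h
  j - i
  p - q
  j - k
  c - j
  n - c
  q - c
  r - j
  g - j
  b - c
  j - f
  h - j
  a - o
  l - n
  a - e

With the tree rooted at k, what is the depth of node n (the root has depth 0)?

Path from k to n: k–j–c–n, which has 3 edges.

3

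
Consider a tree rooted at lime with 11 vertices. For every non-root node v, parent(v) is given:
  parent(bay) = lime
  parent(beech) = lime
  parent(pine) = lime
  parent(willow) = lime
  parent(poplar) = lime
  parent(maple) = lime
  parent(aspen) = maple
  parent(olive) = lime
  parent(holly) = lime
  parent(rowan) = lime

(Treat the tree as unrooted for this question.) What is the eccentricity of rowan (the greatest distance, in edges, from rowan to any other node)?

A farthest node from rowan is aspen.
The path rowan–lime–maple–aspen has 3 edges.

3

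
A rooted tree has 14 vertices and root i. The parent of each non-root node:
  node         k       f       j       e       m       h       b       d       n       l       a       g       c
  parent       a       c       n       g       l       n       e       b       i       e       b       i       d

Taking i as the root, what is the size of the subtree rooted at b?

Descendants of b (including itself): b, d, a, c, k, f. That's 6.

6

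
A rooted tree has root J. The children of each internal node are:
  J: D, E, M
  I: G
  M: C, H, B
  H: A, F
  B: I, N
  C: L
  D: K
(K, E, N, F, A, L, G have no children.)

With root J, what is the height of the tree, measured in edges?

A deepest node is G, reached by J-M-B-I-G.
That path has 4 edges, so the height is 4.

4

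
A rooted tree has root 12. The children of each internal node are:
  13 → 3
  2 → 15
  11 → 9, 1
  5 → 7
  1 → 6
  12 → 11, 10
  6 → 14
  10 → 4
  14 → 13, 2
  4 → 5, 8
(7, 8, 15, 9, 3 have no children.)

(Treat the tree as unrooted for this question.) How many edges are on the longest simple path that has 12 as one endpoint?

A farthest node from 12 is 3 (15 also at distance 6).
The path 12–11–1–6–14–13–3 has 6 edges.

6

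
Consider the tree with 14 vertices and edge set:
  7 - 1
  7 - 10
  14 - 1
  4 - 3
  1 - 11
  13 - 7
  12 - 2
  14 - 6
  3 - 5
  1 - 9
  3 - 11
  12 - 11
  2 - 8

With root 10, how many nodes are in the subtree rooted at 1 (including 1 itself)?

11

The subtree rooted at 1 contains: 1, 11, 14, 9, 12, 3, 6, 2, 4, 5, 8 — 11 nodes.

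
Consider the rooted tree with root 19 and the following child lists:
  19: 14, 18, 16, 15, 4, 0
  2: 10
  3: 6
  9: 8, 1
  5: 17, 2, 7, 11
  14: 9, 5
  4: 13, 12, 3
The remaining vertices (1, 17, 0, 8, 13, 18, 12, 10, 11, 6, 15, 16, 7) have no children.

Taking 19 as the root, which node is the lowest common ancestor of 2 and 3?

Path 2→root: 2 5 14 19; path 3→root: 3 4 19.
First common node: 19.

19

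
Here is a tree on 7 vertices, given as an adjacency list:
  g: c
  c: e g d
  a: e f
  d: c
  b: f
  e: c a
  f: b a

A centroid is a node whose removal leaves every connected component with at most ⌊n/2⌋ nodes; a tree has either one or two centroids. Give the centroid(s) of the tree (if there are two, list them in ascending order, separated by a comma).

If e is removed the pieces have sizes 3, 3, all ≤ ⌊7/2⌋ = 3.
No neighbour of e does as well, so e is the unique centroid.

e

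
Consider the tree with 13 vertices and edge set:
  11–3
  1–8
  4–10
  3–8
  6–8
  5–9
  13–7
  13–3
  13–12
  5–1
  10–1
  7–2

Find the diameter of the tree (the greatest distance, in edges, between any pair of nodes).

7

A longest path is 2-7-13-3-8-1-10-4, with 7 edges.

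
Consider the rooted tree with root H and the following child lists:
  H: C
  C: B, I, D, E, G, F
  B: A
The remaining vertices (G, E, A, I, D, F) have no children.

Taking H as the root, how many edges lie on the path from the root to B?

2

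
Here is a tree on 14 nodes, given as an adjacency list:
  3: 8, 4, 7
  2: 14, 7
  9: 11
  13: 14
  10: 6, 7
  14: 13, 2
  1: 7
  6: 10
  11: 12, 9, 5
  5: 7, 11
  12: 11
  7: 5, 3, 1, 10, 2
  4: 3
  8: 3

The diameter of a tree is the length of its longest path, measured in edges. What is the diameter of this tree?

BFS from 9 reaches 13 last, at distance 6; BFS from 13 confirms no node is farther.
Path: 9-11-5-7-2-14-13.

6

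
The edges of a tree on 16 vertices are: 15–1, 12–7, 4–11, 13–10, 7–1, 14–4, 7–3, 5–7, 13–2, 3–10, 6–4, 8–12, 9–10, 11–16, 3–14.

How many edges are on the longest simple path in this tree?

Starting from 16, a farthest node is 8 at distance 7.
One longest path: 16 - 11 - 4 - 14 - 3 - 7 - 12 - 8.
So the diameter is 7.

7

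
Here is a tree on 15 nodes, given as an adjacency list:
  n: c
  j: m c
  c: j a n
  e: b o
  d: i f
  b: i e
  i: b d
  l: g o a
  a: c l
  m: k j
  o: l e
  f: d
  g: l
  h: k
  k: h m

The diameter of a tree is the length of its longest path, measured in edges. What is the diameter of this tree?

Starting from f, a farthest node is h at distance 12.
One longest path: f - d - i - b - e - o - l - a - c - j - m - k - h.
So the diameter is 12.

12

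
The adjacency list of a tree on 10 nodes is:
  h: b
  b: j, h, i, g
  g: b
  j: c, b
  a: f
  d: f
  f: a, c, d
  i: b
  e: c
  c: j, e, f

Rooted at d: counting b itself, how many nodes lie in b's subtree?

4

b's subtree: {b, h, g, i}, size 4.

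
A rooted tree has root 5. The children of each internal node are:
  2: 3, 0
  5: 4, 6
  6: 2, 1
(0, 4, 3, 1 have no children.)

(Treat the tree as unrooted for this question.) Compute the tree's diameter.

4

A longest path is 4 - 5 - 6 - 2 - 3, with 4 edges.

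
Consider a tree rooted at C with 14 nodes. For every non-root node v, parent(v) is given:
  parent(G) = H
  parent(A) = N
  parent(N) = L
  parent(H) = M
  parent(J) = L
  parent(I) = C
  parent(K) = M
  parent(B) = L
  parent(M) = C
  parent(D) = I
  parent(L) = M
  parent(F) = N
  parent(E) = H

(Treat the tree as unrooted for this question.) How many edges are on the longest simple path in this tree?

6

BFS from A reaches D last, at distance 6; BFS from D confirms no node is farther.
Path: A – N – L – M – C – I – D.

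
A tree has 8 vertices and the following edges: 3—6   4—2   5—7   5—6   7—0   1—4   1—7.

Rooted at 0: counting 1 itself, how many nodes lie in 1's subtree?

The subtree rooted at 1 contains: 1, 4, 2 — 3 nodes.

3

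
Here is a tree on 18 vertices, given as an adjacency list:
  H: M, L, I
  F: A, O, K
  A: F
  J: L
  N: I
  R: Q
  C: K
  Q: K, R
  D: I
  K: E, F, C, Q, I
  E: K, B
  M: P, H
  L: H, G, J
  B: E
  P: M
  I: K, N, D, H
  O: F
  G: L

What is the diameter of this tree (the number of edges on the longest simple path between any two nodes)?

6

BFS from J reaches R last, at distance 6; BFS from R confirms no node is farther.
Path: J-L-H-I-K-Q-R.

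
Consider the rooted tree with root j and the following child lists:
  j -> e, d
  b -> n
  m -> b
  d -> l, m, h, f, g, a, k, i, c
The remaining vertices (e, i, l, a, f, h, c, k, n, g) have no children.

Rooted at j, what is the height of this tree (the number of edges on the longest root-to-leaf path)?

The longest root-to-leaf path is j-d-m-b-n (4 edges).

4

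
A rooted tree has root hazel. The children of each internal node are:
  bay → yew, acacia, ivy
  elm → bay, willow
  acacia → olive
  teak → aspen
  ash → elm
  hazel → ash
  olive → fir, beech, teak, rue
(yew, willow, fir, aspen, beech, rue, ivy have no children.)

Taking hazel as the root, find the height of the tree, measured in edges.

A deepest node is aspen, reached by hazel → ash → elm → bay → acacia → olive → teak → aspen.
That path has 7 edges, so the height is 7.

7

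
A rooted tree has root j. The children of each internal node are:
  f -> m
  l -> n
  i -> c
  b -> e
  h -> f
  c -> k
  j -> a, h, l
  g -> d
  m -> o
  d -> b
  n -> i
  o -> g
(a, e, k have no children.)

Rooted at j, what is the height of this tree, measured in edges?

8

A deepest node is e, reached by j → h → f → m → o → g → d → b → e.
That path has 8 edges, so the height is 8.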